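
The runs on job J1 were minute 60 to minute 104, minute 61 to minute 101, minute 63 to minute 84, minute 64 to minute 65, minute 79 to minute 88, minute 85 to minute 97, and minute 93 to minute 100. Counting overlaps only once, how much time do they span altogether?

Merged: minute 60 to minute 104.
Length: 44 minutes.

44 minutes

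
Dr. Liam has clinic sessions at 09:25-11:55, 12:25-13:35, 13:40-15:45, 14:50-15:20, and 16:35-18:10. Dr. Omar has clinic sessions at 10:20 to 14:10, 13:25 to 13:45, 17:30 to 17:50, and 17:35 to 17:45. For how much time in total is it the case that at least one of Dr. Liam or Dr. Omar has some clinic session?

A, merged: 09:25-11:55, 12:25-13:35, 13:40-15:45, 16:35-18:10.
B, merged: 10:20-14:10, 17:30-17:50.
A ∪ B = 09:25-15:45, 16:35-18:10.
Total: 6 h 20 min + 1 h 35 min = 7 h 55 min.

7 h 55 min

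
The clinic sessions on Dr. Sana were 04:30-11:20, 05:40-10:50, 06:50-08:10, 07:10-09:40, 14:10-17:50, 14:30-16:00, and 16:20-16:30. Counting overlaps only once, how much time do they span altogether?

10 h 30 min

Merged: 04:30-11:20, 14:10-17:50.
Lengths: 6 h 50 min + 3 h 40 min = 10 h 30 min.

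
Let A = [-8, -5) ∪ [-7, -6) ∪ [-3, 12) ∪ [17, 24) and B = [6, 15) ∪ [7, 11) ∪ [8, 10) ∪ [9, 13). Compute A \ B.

Merge the first list: [-8, -5), [-3, 12), [17, 24).
Merge the second list: [6, 15).
[-8, -5): no B overlap → unchanged.
[-3, 12) minus B → [-3, 6).
[17, 24): no B overlap → unchanged.

[-8, -5) ∪ [-3, 6) ∪ [17, 24)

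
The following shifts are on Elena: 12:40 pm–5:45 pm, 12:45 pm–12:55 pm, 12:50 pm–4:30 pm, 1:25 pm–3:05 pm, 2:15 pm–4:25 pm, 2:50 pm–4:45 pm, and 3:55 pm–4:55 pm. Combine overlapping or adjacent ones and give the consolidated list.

12:40 pm–5:45 pm

12:45 pm–12:55 pm overlaps/touches 12:40 pm–5:45 pm → extend to 12:40 pm–5:45 pm.
12:50 pm–4:30 pm overlaps/touches 12:40 pm–5:45 pm → extend to 12:40 pm–5:45 pm.
1:25 pm–3:05 pm overlaps/touches 12:40 pm–5:45 pm → extend to 12:40 pm–5:45 pm.
2:15 pm–4:25 pm overlaps/touches 12:40 pm–5:45 pm → extend to 12:40 pm–5:45 pm.
2:50 pm–4:45 pm overlaps/touches 12:40 pm–5:45 pm → extend to 12:40 pm–5:45 pm.
3:55 pm–4:55 pm overlaps/touches 12:40 pm–5:45 pm → extend to 12:40 pm–5:45 pm.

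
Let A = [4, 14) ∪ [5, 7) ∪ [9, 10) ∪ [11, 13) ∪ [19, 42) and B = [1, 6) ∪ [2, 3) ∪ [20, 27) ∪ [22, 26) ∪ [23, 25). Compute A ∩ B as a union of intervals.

[4, 6) ∪ [20, 27)

First set merges to [4, 14), [19, 42).
Second set merges to [1, 6), [20, 27).
[4, 14) overlaps B on [4, 6).
[19, 42) overlaps B on [20, 27).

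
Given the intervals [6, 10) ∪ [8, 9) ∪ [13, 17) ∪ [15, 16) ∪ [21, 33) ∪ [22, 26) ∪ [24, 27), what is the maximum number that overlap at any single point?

Sweep endpoints in order; track running count of active intervals.
Peak of 3 reached at 24.

3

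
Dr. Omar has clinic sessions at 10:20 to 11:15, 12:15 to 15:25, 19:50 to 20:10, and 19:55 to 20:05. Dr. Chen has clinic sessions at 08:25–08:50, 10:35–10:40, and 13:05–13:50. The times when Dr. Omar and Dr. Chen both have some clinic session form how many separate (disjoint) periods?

2

First set merges to 10:20–11:15, 12:15–15:25, 19:50–20:10.
A ∩ B = 10:35–10:40, 13:05–13:50.
That is 2 disjoint pieces.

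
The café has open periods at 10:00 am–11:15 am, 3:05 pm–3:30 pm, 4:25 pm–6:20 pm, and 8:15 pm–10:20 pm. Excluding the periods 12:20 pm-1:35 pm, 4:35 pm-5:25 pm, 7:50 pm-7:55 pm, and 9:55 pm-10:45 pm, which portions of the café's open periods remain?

10:00 am-11:15 am: nothing removed.
3:05 pm-3:30 pm: nothing removed.
4:25 pm-6:20 pm \ B = 4:25 pm-4:35 pm, 5:25 pm-6:20 pm.
8:15 pm-10:20 pm \ B = 8:15 pm-9:55 pm.

10:00 am-11:15 am, 3:05 pm-3:30 pm, 4:25 pm-4:35 pm, 5:25 pm-6:20 pm, 8:15 pm-9:55 pm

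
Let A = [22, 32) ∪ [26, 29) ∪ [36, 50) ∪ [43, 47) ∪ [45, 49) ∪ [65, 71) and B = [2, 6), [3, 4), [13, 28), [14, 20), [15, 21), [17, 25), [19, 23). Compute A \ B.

First set merges to [22, 32), [36, 50), [65, 71).
Second set merges to [2, 6), [13, 28).
[22, 32) with B removed leaves [28, 32).
[36, 50) is untouched.
[65, 71) is untouched.

[28, 32) ∪ [36, 50) ∪ [65, 71)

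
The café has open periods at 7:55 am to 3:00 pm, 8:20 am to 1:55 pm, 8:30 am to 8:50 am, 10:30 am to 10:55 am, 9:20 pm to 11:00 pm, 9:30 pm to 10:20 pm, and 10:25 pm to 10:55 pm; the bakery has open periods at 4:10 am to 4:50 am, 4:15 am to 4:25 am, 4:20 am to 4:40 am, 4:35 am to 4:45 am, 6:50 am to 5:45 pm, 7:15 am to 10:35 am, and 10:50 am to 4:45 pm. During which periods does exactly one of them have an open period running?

Merge the first list: 7:55 am-3:00 pm, 9:20 pm-11:00 pm.
Merge the second list: 4:10 am-4:50 am, 6:50 am-5:45 pm.
A but not B: 9:20 pm-11:00 pm.
B but not A: 4:10 am-4:50 am, 6:50 am-7:55 am, 3:00 pm-5:45 pm.
Combining gives A △ B.

4:10 am-4:50 am, 6:50 am-7:55 am, 3:00 pm-5:45 pm, 9:20 pm-11:00 pm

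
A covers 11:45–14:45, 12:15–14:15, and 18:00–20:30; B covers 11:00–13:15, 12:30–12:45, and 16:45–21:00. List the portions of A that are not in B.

A, merged: 11:45–14:45, 18:00–20:30.
B, merged: 11:00–13:15, 16:45–21:00.
11:45–14:45 minus B → 13:15–14:45.
18:00–20:30: fully covered by B → removed.

13:15–14:45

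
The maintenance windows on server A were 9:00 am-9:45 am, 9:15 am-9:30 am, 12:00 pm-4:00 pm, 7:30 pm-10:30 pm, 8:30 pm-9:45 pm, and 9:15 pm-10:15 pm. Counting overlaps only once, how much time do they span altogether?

Merged: 9:00 am–9:45 am, 12:00 pm–4:00 pm, 7:30 pm–10:30 pm.
Lengths: 45 min + 4 h + 3 h = 7 h 45 min.

7 h 45 min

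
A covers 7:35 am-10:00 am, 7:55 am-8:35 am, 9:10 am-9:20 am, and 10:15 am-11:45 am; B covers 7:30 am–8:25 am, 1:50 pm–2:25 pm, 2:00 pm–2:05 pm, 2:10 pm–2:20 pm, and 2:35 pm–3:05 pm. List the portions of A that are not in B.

8:25 am-10:00 am, 10:15 am-11:45 am

Merge the first list: 7:35 am-10:00 am, 10:15 am-11:45 am.
Merge the second list: 7:30 am-8:25 am, 1:50 pm-2:25 pm, 2:35 pm-3:05 pm.
7:35 am-10:00 am minus B → 8:25 am-10:00 am.
10:15 am-11:45 am: no B overlap → unchanged.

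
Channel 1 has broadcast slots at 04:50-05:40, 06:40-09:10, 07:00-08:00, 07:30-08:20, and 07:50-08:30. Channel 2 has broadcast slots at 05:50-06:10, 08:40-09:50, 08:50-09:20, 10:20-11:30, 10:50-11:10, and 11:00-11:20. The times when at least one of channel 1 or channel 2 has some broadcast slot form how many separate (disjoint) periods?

Merge the first list: 04:50–05:40, 06:40–09:10.
Merge the second list: 05:50–06:10, 08:40–09:50, 10:20–11:30.
A ∪ B = 04:50–05:40, 05:50–06:10, 06:40–09:50, 10:20–11:30.
That is 4 disjoint pieces.

4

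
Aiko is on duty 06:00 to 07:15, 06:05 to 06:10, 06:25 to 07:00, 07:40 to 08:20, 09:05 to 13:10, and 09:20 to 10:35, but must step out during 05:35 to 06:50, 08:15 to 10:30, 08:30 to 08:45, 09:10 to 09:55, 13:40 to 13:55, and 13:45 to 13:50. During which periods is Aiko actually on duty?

A, merged: 06:00–07:15, 07:40–08:20, 09:05–13:10.
B, merged: 05:35–06:50, 08:15–10:30, 13:40–13:55.
06:00–07:15 \ B = 06:50–07:15.
07:40–08:20 \ B = 07:40–08:15.
09:05–13:10 \ B = 10:30–13:10.

06:50–07:15, 07:40–08:15, 10:30–13:10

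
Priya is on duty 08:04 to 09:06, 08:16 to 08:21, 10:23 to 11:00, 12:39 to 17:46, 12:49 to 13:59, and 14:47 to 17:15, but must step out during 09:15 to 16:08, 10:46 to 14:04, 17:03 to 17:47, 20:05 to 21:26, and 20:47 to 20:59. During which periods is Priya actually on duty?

A, merged: 08:04-09:06, 10:23-11:00, 12:39-17:46.
B, merged: 09:15-16:08, 17:03-17:47, 20:05-21:26.
08:04-09:06: nothing removed.
10:23-11:00: entirely removed.
12:39-17:46 \ B = 16:08-17:03.

08:04-09:06, 16:08-17:03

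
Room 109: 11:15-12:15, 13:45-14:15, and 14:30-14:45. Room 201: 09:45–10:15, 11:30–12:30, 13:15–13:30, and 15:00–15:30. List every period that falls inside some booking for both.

11:15-12:15 ∩ B → 11:30-12:15.
13:45-14:15 meets no B interval.
14:30-14:45 meets no B interval.

11:30-12:15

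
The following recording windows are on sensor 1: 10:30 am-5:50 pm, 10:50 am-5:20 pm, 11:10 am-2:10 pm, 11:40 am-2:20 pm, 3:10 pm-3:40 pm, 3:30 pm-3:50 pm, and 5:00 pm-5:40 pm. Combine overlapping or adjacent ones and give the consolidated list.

10:30 am-5:50 pm

10:50 am-5:20 pm overlaps/touches 10:30 am-5:50 pm → extend to 10:30 am-5:50 pm.
11:10 am-2:10 pm overlaps/touches 10:30 am-5:50 pm → extend to 10:30 am-5:50 pm.
11:40 am-2:20 pm overlaps/touches 10:30 am-5:50 pm → extend to 10:30 am-5:50 pm.
3:10 pm-3:40 pm overlaps/touches 10:30 am-5:50 pm → extend to 10:30 am-5:50 pm.
3:30 pm-3:50 pm overlaps/touches 10:30 am-5:50 pm → extend to 10:30 am-5:50 pm.
5:00 pm-5:40 pm overlaps/touches 10:30 am-5:50 pm → extend to 10:30 am-5:50 pm.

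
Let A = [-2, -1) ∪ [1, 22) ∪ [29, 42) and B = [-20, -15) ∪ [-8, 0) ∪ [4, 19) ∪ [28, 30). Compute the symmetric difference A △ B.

[-20, -15) ∪ [-8, -2) ∪ [-1, 0) ∪ [1, 4) ∪ [19, 22) ∪ [28, 29) ∪ [30, 42)

A \ B = [1, 4), [19, 22), [30, 42).
B \ A = [-20, -15), [-8, -2), [-1, 0), [28, 29).
Union of the two gives the symmetric difference.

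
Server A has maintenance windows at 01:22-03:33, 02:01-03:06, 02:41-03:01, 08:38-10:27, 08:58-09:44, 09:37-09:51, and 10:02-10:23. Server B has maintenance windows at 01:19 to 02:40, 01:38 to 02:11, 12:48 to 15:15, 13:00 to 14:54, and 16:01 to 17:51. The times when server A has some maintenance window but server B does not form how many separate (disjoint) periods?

2

Merge the first list: 01:22-03:33, 08:38-10:27.
Merge the second list: 01:19-02:40, 12:48-15:15, 16:01-17:51.
A \ B = 02:40-03:33, 08:38-10:27.
That is 2 disjoint pieces.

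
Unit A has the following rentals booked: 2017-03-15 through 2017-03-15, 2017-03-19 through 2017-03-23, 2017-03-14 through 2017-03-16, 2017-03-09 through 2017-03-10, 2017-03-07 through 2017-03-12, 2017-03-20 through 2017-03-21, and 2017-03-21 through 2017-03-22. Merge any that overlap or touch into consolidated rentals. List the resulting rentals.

2017-03-07 through 2017-03-12, 2017-03-14 through 2017-03-16, 2017-03-19 through 2017-03-23

Sort by start: 2017-03-07 through 2017-03-12, 2017-03-09 through 2017-03-10, 2017-03-14 through 2017-03-16, 2017-03-15 through 2017-03-15, 2017-03-19 through 2017-03-23, 2017-03-20 through 2017-03-21, 2017-03-21 through 2017-03-22.
2017-03-09 through 2017-03-10 overlaps/touches 2017-03-07 through 2017-03-12 → extend to 2017-03-07 through 2017-03-12.
2017-03-14 through 2017-03-16 is disjoint → start new block.
2017-03-15 through 2017-03-15 overlaps/touches 2017-03-14 through 2017-03-16 → extend to 2017-03-14 through 2017-03-16.
2017-03-19 through 2017-03-23 is disjoint → start new block.
2017-03-20 through 2017-03-21 overlaps/touches 2017-03-19 through 2017-03-23 → extend to 2017-03-19 through 2017-03-23.
2017-03-21 through 2017-03-22 overlaps/touches 2017-03-19 through 2017-03-23 → extend to 2017-03-19 through 2017-03-23.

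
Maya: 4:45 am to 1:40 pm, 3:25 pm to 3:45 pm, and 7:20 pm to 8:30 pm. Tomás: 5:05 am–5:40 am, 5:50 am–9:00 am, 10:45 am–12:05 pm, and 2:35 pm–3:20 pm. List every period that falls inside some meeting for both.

5:05 am-5:40 am, 5:50 am-9:00 am, 10:45 am-12:05 pm

4:45 am-1:40 pm ∩ B → 5:05 am-5:40 am, 5:50 am-9:00 am, 10:45 am-12:05 pm.
3:25 pm-3:45 pm meets no B interval.
7:20 pm-8:30 pm meets no B interval.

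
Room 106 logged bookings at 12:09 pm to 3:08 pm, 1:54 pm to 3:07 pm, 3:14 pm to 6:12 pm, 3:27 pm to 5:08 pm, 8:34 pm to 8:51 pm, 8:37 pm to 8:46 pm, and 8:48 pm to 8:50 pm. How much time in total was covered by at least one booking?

Merged: 12:09 pm–3:08 pm, 3:14 pm–6:12 pm, 8:34 pm–8:51 pm.
Lengths: 2 h 59 min + 2 h 58 min + 17 min = 6 h 14 min.

6 h 14 min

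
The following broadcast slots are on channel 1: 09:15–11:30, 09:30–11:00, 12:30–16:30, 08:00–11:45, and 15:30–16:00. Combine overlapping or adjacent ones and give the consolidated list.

Sort by start: 08:00–11:45, 09:15–11:30, 09:30–11:00, 12:30–16:30, 15:30–16:00.
09:15–11:30 overlaps/touches 08:00–11:45 → extend to 08:00–11:45.
09:30–11:00 overlaps/touches 08:00–11:45 → extend to 08:00–11:45.
12:30–16:30 is disjoint → start new block.
15:30–16:00 overlaps/touches 12:30–16:30 → extend to 12:30–16:30.

08:00–11:45, 12:30–16:30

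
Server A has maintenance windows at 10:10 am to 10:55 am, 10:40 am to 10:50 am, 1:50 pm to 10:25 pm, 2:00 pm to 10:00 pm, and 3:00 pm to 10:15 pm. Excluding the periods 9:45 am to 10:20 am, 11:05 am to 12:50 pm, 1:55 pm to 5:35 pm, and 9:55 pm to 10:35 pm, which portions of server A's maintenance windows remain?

A, merged: 10:10 am–10:55 am, 1:50 pm–10:25 pm.
10:10 am–10:55 am \ B = 10:20 am–10:55 am.
1:50 pm–10:25 pm \ B = 1:50 pm–1:55 pm, 5:35 pm–9:55 pm.

10:20 am–10:55 am, 1:50 pm–1:55 pm, 5:35 pm–9:55 pm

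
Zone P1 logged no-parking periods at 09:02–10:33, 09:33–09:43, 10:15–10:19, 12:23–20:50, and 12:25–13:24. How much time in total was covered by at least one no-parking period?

Merged: 09:02-10:33, 12:23-20:50.
Lengths: 1 h 31 min + 8 h 27 min = 9 h 58 min.

9 h 58 min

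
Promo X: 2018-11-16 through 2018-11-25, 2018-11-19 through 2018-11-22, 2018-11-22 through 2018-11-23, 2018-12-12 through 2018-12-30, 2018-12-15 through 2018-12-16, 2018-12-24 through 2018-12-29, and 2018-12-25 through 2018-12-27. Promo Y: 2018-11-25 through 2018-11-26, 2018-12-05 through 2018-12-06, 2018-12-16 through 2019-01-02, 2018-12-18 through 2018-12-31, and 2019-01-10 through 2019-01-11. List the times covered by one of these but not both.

Merge the first list: 2018-11-16 through 2018-11-25, 2018-12-12 through 2018-12-30.
Merge the second list: 2018-11-25 through 2018-11-26, 2018-12-05 through 2018-12-06, 2018-12-16 through 2019-01-02, 2019-01-10 through 2019-01-11.
Only in the first: 2018-11-16 through 2018-11-24, 2018-12-12 through 2018-12-15.
Only in the second: 2018-11-26 through 2018-11-26, 2018-12-05 through 2018-12-06, 2018-12-31 through 2019-01-02, 2019-01-10 through 2019-01-11.
Together these are the periods covered by exactly one.

2018-11-16 through 2018-11-24, 2018-11-26 through 2018-11-26, 2018-12-05 through 2018-12-06, 2018-12-12 through 2018-12-15, 2018-12-31 through 2019-01-02, 2019-01-10 through 2019-01-11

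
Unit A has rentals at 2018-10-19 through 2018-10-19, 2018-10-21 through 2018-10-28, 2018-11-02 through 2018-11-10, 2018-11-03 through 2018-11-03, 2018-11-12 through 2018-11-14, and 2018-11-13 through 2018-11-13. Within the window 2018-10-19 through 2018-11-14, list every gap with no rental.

The merged coverage is 2018-10-19 through 2018-10-19, 2018-10-21 through 2018-10-28, 2018-11-02 through 2018-11-10, 2018-11-12 through 2018-11-14.
Uncovered inside 2018-10-19 through 2018-11-14: 2018-10-20 through 2018-10-20, 2018-10-29 through 2018-11-01, 2018-11-11 through 2018-11-11.

2018-10-20 through 2018-10-20, 2018-10-29 through 2018-11-01, 2018-11-11 through 2018-11-11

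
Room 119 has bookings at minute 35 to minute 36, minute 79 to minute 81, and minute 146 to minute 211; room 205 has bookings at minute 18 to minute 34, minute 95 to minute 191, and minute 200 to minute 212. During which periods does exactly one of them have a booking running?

minute 18 to minute 34, minute 35 to minute 36, minute 79 to minute 81, minute 95 to minute 146, minute 191 to minute 200, minute 211 to minute 212

A but not B: minute 35 to minute 36, minute 79 to minute 81, minute 191 to minute 200.
B but not A: minute 18 to minute 34, minute 95 to minute 146, minute 211 to minute 212.
Combining gives A △ B.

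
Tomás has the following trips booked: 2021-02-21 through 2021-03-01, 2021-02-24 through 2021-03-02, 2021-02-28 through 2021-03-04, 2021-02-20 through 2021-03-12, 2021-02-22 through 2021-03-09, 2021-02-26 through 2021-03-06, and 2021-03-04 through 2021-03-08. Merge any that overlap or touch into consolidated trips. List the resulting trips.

Sort by start: 2021-02-20 through 2021-03-12, 2021-02-21 through 2021-03-01, 2021-02-22 through 2021-03-09, 2021-02-24 through 2021-03-02, 2021-02-26 through 2021-03-06, 2021-02-28 through 2021-03-04, 2021-03-04 through 2021-03-08.
2021-02-21 through 2021-03-01 overlaps/touches 2021-02-20 through 2021-03-12 → extend to 2021-02-20 through 2021-03-12.
2021-02-22 through 2021-03-09 overlaps/touches 2021-02-20 through 2021-03-12 → extend to 2021-02-20 through 2021-03-12.
2021-02-24 through 2021-03-02 overlaps/touches 2021-02-20 through 2021-03-12 → extend to 2021-02-20 through 2021-03-12.
2021-02-26 through 2021-03-06 overlaps/touches 2021-02-20 through 2021-03-12 → extend to 2021-02-20 through 2021-03-12.
2021-02-28 through 2021-03-04 overlaps/touches 2021-02-20 through 2021-03-12 → extend to 2021-02-20 through 2021-03-12.
2021-03-04 through 2021-03-08 overlaps/touches 2021-02-20 through 2021-03-12 → extend to 2021-02-20 through 2021-03-12.

2021-02-20 through 2021-03-12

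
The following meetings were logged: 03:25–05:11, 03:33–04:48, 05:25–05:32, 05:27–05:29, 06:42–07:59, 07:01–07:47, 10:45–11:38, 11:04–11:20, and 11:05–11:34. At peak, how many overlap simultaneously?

3

Walk the sorted start/end points keeping a running depth.
The depth first hits 3 at 11:05.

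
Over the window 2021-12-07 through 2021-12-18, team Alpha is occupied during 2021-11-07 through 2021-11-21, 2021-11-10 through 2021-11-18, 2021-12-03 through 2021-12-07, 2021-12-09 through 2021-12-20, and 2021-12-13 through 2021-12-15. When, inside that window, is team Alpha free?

2021-12-08 through 2021-12-08

The merged coverage is 2021-11-07 through 2021-11-21, 2021-12-03 through 2021-12-07, 2021-12-09 through 2021-12-20.
Gaps within 2021-12-07 through 2021-12-18: 2021-12-08 through 2021-12-08.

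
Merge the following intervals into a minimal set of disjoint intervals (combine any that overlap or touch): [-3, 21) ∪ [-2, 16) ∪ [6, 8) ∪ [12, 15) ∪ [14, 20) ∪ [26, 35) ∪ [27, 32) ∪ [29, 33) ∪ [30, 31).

[-3, 21) ∪ [26, 35)

[-2, 16) overlaps/touches [-3, 21) → extend to [-3, 21).
[6, 8) overlaps/touches [-3, 21) → extend to [-3, 21).
[12, 15) overlaps/touches [-3, 21) → extend to [-3, 21).
[14, 20) overlaps/touches [-3, 21) → extend to [-3, 21).
[26, 35) is disjoint → start new block.
[27, 32) overlaps/touches [26, 35) → extend to [26, 35).
[29, 33) overlaps/touches [26, 35) → extend to [26, 35).
[30, 31) overlaps/touches [26, 35) → extend to [26, 35).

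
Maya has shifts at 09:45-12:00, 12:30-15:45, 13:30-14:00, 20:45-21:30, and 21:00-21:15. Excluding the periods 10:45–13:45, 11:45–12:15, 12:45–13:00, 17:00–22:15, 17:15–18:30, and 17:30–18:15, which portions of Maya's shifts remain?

09:45–10:45, 13:45–15:45

First set merges to 09:45–12:00, 12:30–15:45, 20:45–21:30.
Second set merges to 10:45–13:45, 17:00–22:15.
09:45–12:00 \ B = 09:45–10:45.
12:30–15:45 \ B = 13:45–15:45.
20:45–21:30: entirely removed.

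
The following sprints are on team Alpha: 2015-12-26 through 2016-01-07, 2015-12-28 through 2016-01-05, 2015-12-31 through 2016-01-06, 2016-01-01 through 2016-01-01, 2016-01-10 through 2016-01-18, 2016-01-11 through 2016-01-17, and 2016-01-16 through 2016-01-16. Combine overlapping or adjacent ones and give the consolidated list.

2015-12-26 through 2016-01-07, 2016-01-10 through 2016-01-18

2015-12-28 through 2016-01-05 overlaps/touches 2015-12-26 through 2016-01-07 → extend to 2015-12-26 through 2016-01-07.
2015-12-31 through 2016-01-06 overlaps/touches 2015-12-26 through 2016-01-07 → extend to 2015-12-26 through 2016-01-07.
2016-01-01 through 2016-01-01 overlaps/touches 2015-12-26 through 2016-01-07 → extend to 2015-12-26 through 2016-01-07.
2016-01-10 through 2016-01-18 is disjoint → start new block.
2016-01-11 through 2016-01-17 overlaps/touches 2016-01-10 through 2016-01-18 → extend to 2016-01-10 through 2016-01-18.
2016-01-16 through 2016-01-16 overlaps/touches 2016-01-10 through 2016-01-18 → extend to 2016-01-10 through 2016-01-18.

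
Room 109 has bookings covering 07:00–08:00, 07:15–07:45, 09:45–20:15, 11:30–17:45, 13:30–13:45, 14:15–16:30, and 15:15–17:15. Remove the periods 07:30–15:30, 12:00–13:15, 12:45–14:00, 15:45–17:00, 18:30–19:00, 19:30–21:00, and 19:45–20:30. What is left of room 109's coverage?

Merge the first list: 07:00–08:00, 09:45–20:15.
Merge the second list: 07:30–15:30, 15:45–17:00, 18:30–19:00, 19:30–21:00.
07:00–08:00 with B removed leaves 07:00–07:30.
09:45–20:15 with B removed leaves 15:30–15:45, 17:00–18:30, 19:00–19:30.

07:00–07:30, 15:30–15:45, 17:00–18:30, 19:00–19:30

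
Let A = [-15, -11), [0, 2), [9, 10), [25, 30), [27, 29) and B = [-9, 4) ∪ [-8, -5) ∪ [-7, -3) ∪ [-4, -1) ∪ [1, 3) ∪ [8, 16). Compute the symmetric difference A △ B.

Merge the first list: [-15, -11), [0, 2), [9, 10), [25, 30).
Merge the second list: [-9, 4), [8, 16).
A \ B = [-15, -11), [25, 30).
B \ A = [-9, 0), [2, 4), [8, 9), [10, 16).
Union of the two gives the symmetric difference.

[-15, -11) ∪ [-9, 0) ∪ [2, 4) ∪ [8, 9) ∪ [10, 16) ∪ [25, 30)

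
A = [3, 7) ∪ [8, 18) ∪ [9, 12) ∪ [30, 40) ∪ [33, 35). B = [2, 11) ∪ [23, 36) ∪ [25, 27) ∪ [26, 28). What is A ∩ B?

A, merged: [3, 7), [8, 18), [30, 40).
B, merged: [2, 11), [23, 36).
[3, 7) meets the second set on [3, 7).
[8, 18) meets the second set on [8, 11).
[30, 40) meets the second set on [30, 36).

[3, 7) ∪ [8, 11) ∪ [30, 36)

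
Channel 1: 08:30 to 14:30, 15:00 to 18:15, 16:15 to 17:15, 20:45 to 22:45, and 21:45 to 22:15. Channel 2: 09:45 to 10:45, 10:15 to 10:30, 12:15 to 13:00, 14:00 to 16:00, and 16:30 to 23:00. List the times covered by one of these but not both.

08:30–09:45, 10:45–12:15, 13:00–14:00, 14:30–15:00, 16:00–16:30, 18:15–20:45, 22:45–23:00

Merge the first list: 08:30–14:30, 15:00–18:15, 20:45–22:45.
Merge the second list: 09:45–10:45, 12:15–13:00, 14:00–16:00, 16:30–23:00.
A but not B: 08:30–09:45, 10:45–12:15, 13:00–14:00, 16:00–16:30.
B but not A: 14:30–15:00, 18:15–20:45, 22:45–23:00.
Combining gives A △ B.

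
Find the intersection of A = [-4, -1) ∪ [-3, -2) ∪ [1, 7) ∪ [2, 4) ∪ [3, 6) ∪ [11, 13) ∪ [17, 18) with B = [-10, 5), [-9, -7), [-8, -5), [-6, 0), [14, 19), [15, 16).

First set merges to [-4, -1), [1, 7), [11, 13), [17, 18).
Second set merges to [-10, 5), [14, 19).
[-4, -1) ∩ B → [-4, -1).
[1, 7) ∩ B → [1, 5).
[11, 13) meets no B interval.
[17, 18) ∩ B → [17, 18).

[-4, -1) ∪ [1, 5) ∪ [17, 18)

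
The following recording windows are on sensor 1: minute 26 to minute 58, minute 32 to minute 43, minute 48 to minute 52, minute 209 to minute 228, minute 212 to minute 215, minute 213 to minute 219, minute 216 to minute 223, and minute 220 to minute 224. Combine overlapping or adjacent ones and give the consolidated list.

minute 26 to minute 58, minute 209 to minute 228

minute 32 to minute 43 overlaps/touches minute 26 to minute 58 → extend to minute 26 to minute 58.
minute 48 to minute 52 overlaps/touches minute 26 to minute 58 → extend to minute 26 to minute 58.
minute 209 to minute 228 is disjoint → start new block.
minute 212 to minute 215 overlaps/touches minute 209 to minute 228 → extend to minute 209 to minute 228.
minute 213 to minute 219 overlaps/touches minute 209 to minute 228 → extend to minute 209 to minute 228.
minute 216 to minute 223 overlaps/touches minute 209 to minute 228 → extend to minute 209 to minute 228.
minute 220 to minute 224 overlaps/touches minute 209 to minute 228 → extend to minute 209 to minute 228.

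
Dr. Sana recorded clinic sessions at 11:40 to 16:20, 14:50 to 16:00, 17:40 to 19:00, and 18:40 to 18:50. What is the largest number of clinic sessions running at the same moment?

2

Walk the sorted start/end points keeping a running depth.
The depth first hits 2 at 14:50.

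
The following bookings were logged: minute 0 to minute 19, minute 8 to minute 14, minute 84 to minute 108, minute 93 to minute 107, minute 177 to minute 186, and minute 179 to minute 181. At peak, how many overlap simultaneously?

Walk the sorted start/end points keeping a running depth.
The depth first hits 2 at minute 8.

2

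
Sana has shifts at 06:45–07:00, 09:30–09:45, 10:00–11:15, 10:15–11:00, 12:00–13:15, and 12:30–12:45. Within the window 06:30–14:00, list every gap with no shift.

06:30–06:45, 07:00–09:30, 09:45–10:00, 11:15–12:00, 13:15–14:00

The merged coverage is 06:45–07:00, 09:30–09:45, 10:00–11:15, 12:00–13:15.
Gaps within 06:30–14:00: 06:30–06:45, 07:00–09:30, 09:45–10:00, 11:15–12:00, 13:15–14:00.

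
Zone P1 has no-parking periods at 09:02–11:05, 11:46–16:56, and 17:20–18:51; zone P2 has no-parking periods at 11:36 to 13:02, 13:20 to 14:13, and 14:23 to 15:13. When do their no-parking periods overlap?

11:46-13:02, 13:20-14:13, 14:23-15:13

09:02-11:05 falls entirely outside B.
11:46-16:56 overlaps B on 11:46-13:02, 13:20-14:13, 14:23-15:13.
17:20-18:51 falls entirely outside B.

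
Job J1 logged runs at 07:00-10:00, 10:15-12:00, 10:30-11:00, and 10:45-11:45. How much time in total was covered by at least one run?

4 h 45 min

Merged: 07:00–10:00, 10:15–12:00.
Lengths: 3 h + 1 h 45 min = 4 h 45 min.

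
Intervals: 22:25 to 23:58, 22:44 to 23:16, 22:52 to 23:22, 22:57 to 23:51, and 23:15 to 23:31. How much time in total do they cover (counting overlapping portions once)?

Merged: 22:25–23:58.
Length: 1 h 33 min.

1 h 33 min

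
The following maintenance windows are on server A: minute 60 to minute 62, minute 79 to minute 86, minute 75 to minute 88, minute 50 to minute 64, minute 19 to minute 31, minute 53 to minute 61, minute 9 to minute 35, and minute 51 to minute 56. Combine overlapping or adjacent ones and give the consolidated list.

minute 9 to minute 35, minute 50 to minute 64, minute 75 to minute 88

Sort by start: minute 9 to minute 35, minute 19 to minute 31, minute 50 to minute 64, minute 51 to minute 56, minute 53 to minute 61, minute 60 to minute 62, minute 75 to minute 88, minute 79 to minute 86.
minute 19 to minute 31 overlaps/touches minute 9 to minute 35 → extend to minute 9 to minute 35.
minute 50 to minute 64 is disjoint → start new block.
minute 51 to minute 56 overlaps/touches minute 50 to minute 64 → extend to minute 50 to minute 64.
minute 53 to minute 61 overlaps/touches minute 50 to minute 64 → extend to minute 50 to minute 64.
minute 60 to minute 62 overlaps/touches minute 50 to minute 64 → extend to minute 50 to minute 64.
minute 75 to minute 88 is disjoint → start new block.
minute 79 to minute 86 overlaps/touches minute 75 to minute 88 → extend to minute 75 to minute 88.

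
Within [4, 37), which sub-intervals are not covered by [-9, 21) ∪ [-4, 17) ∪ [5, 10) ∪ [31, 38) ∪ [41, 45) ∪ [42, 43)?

The merged coverage is [-9, 21), [31, 38), [41, 45).
Uncovered inside [4, 37): [21, 31).

[21, 31)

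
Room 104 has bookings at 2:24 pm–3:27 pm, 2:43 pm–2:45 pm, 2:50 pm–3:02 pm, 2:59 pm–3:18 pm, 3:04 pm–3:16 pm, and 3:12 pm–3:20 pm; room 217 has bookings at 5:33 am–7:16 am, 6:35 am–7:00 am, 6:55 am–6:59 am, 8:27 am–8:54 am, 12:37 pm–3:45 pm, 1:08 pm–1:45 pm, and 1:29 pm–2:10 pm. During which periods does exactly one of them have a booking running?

5:33 am–7:16 am, 8:27 am–8:54 am, 12:37 pm–2:24 pm, 3:27 pm–3:45 pm

A, merged: 2:24 pm–3:27 pm.
B, merged: 5:33 am–7:16 am, 8:27 am–8:54 am, 12:37 pm–3:45 pm.
Only in the first: none.
Only in the second: 5:33 am–7:16 am, 8:27 am–8:54 am, 12:37 pm–2:24 pm, 3:27 pm–3:45 pm.
Together these are the periods covered by exactly one.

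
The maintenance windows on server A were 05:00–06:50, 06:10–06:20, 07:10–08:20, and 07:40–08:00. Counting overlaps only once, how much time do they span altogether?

3 h

Merged: 05:00-06:50, 07:10-08:20.
Lengths: 1 h 50 min + 1 h 10 min = 3 h.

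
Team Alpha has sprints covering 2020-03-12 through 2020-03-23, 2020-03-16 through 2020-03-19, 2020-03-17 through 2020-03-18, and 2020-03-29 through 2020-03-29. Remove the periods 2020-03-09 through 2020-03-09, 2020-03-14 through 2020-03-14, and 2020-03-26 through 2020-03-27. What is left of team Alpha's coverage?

First set merges to 2020-03-12 through 2020-03-23, 2020-03-29 through 2020-03-29.
2020-03-12 through 2020-03-23 \ B = 2020-03-12 through 2020-03-13, 2020-03-15 through 2020-03-23.
2020-03-29 through 2020-03-29: nothing removed.

2020-03-12 through 2020-03-13, 2020-03-15 through 2020-03-23, 2020-03-29 through 2020-03-29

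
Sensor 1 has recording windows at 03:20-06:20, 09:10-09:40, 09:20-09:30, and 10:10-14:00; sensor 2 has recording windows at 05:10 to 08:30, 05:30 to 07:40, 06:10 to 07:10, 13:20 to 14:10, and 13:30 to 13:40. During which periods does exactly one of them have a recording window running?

03:20–05:10, 06:20–08:30, 09:10–09:40, 10:10–13:20, 14:00–14:10

First set merges to 03:20–06:20, 09:10–09:40, 10:10–14:00.
Second set merges to 05:10–08:30, 13:20–14:10.
A \ B = 03:20–05:10, 09:10–09:40, 10:10–13:20.
B \ A = 06:20–08:30, 14:00–14:10.
Union of the two gives the symmetric difference.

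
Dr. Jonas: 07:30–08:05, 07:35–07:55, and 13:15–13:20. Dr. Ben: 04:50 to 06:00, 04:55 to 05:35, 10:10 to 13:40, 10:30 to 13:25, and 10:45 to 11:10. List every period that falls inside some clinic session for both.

13:15–13:20

Merge the first list: 07:30–08:05, 13:15–13:20.
Merge the second list: 04:50–06:00, 10:10–13:40.
07:30–08:05 falls entirely outside B.
13:15–13:20 overlaps B on 13:15–13:20.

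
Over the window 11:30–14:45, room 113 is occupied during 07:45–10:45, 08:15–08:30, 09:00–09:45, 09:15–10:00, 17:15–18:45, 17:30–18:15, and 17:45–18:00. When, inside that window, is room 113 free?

11:30-14:45

Covered (merged): 07:45-10:45, 17:15-18:45.
Uncovered inside 11:30-14:45: 11:30-14:45.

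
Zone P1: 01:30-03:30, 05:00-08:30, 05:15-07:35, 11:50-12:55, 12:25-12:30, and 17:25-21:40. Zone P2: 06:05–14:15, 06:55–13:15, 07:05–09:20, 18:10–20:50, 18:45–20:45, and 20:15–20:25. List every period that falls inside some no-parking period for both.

06:05–08:30, 11:50–12:55, 18:10–20:50

First set merges to 01:30–03:30, 05:00–08:30, 11:50–12:55, 17:25–21:40.
Second set merges to 06:05–14:15, 18:10–20:50.
01:30–03:30: no overlap with the second set.
05:00–08:30 meets the second set on 06:05–08:30.
11:50–12:55 meets the second set on 11:50–12:55.
17:25–21:40 meets the second set on 18:10–20:50.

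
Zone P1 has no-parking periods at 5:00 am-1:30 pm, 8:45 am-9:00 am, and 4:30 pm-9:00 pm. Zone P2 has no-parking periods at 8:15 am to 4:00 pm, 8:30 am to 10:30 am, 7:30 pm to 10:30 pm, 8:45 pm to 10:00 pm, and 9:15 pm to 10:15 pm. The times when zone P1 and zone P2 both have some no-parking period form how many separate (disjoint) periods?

2

Merge the first list: 5:00 am–1:30 pm, 4:30 pm–9:00 pm.
Merge the second list: 8:15 am–4:00 pm, 7:30 pm–10:30 pm.
A ∩ B = 8:15 am–1:30 pm, 7:30 pm–9:00 pm.
That is 2 disjoint pieces.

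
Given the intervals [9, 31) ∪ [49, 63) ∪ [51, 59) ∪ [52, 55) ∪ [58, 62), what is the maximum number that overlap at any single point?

3

Sweep endpoints in order; track running count of active intervals.
Peak of 3 reached at 52.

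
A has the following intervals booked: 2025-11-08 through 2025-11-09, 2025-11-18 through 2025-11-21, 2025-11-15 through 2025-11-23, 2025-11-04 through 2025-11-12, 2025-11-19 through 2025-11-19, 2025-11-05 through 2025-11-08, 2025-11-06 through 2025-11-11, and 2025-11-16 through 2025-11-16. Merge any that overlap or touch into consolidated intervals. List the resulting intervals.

Sort by start: 2025-11-04 through 2025-11-12, 2025-11-05 through 2025-11-08, 2025-11-06 through 2025-11-11, 2025-11-08 through 2025-11-09, 2025-11-15 through 2025-11-23, 2025-11-16 through 2025-11-16, 2025-11-18 through 2025-11-21, 2025-11-19 through 2025-11-19.
2025-11-05 through 2025-11-08 overlaps/touches 2025-11-04 through 2025-11-12 → extend to 2025-11-04 through 2025-11-12.
2025-11-06 through 2025-11-11 overlaps/touches 2025-11-04 through 2025-11-12 → extend to 2025-11-04 through 2025-11-12.
2025-11-08 through 2025-11-09 overlaps/touches 2025-11-04 through 2025-11-12 → extend to 2025-11-04 through 2025-11-12.
2025-11-15 through 2025-11-23 is disjoint → start new block.
2025-11-16 through 2025-11-16 overlaps/touches 2025-11-15 through 2025-11-23 → extend to 2025-11-15 through 2025-11-23.
2025-11-18 through 2025-11-21 overlaps/touches 2025-11-15 through 2025-11-23 → extend to 2025-11-15 through 2025-11-23.
2025-11-19 through 2025-11-19 overlaps/touches 2025-11-15 through 2025-11-23 → extend to 2025-11-15 through 2025-11-23.

2025-11-04 through 2025-11-12, 2025-11-15 through 2025-11-23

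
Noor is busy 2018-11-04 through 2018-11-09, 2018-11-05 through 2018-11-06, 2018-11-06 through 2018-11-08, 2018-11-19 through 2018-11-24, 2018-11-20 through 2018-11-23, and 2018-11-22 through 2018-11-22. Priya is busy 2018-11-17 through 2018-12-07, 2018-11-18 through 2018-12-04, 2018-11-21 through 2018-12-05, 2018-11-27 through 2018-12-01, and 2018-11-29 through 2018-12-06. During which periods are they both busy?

2018-11-19 through 2018-11-24

Merge the first list: 2018-11-04 through 2018-11-09, 2018-11-19 through 2018-11-24.
Merge the second list: 2018-11-17 through 2018-12-07.
2018-11-04 through 2018-11-09 meets no B interval.
2018-11-19 through 2018-11-24 ∩ B → 2018-11-19 through 2018-11-24.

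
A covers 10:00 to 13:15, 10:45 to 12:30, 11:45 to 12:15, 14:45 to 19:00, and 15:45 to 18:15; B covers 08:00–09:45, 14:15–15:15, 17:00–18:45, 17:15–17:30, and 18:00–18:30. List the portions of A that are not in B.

A, merged: 10:00–13:15, 14:45–19:00.
B, merged: 08:00–09:45, 14:15–15:15, 17:00–18:45.
10:00–13:15 is untouched.
14:45–19:00 with B removed leaves 15:15–17:00, 18:45–19:00.

10:00–13:15, 15:15–17:00, 18:45–19:00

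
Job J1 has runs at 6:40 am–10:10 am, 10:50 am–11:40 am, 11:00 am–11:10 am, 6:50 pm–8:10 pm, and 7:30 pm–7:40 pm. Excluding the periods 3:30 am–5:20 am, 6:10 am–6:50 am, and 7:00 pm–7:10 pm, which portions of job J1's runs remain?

6:50 am–10:10 am, 10:50 am–11:40 am, 6:50 pm–7:00 pm, 7:10 pm–8:10 pm

Merge the first list: 6:40 am–10:10 am, 10:50 am–11:40 am, 6:50 pm–8:10 pm.
6:40 am–10:10 am minus B → 6:50 am–10:10 am.
10:50 am–11:40 am: no B overlap → unchanged.
6:50 pm–8:10 pm minus B → 6:50 pm–7:00 pm, 7:10 pm–8:10 pm.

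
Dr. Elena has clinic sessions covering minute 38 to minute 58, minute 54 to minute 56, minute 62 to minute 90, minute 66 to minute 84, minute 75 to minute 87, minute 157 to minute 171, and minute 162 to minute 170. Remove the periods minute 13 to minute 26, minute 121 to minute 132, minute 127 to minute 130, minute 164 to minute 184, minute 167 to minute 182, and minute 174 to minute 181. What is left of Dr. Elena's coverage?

A, merged: minute 38 to minute 58, minute 62 to minute 90, minute 157 to minute 171.
B, merged: minute 13 to minute 26, minute 121 to minute 132, minute 164 to minute 184.
minute 38 to minute 58: no B overlap → unchanged.
minute 62 to minute 90: no B overlap → unchanged.
minute 157 to minute 171 minus B → minute 157 to minute 164.

minute 38 to minute 58, minute 62 to minute 90, minute 157 to minute 164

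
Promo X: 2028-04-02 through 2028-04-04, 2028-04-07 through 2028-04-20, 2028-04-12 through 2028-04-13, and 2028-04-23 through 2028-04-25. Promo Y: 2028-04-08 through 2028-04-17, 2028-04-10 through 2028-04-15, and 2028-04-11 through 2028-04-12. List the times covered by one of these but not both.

2028-04-02 through 2028-04-04, 2028-04-07 through 2028-04-07, 2028-04-18 through 2028-04-20, 2028-04-23 through 2028-04-25

First set merges to 2028-04-02 through 2028-04-04, 2028-04-07 through 2028-04-20, 2028-04-23 through 2028-04-25.
Second set merges to 2028-04-08 through 2028-04-17.
Only in the first: 2028-04-02 through 2028-04-04, 2028-04-07 through 2028-04-07, 2028-04-18 through 2028-04-20, 2028-04-23 through 2028-04-25.
Only in the second: none.
Together these are the periods covered by exactly one.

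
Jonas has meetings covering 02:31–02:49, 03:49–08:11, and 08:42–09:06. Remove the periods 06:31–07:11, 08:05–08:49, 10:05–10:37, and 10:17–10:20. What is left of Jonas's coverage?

Second set merges to 06:31-07:11, 08:05-08:49, 10:05-10:37.
02:31-02:49: nothing removed.
03:49-08:11 \ B = 03:49-06:31, 07:11-08:05.
08:42-09:06 \ B = 08:49-09:06.

02:31-02:49, 03:49-06:31, 07:11-08:05, 08:49-09:06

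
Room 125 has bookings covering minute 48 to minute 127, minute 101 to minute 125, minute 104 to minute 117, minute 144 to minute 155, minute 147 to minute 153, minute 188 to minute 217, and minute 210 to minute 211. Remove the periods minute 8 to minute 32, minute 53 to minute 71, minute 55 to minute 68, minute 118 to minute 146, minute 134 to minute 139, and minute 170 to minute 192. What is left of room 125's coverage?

minute 48 to minute 53, minute 71 to minute 118, minute 146 to minute 155, minute 192 to minute 217

A, merged: minute 48 to minute 127, minute 144 to minute 155, minute 188 to minute 217.
B, merged: minute 8 to minute 32, minute 53 to minute 71, minute 118 to minute 146, minute 170 to minute 192.
minute 48 to minute 127 \ B = minute 48 to minute 53, minute 71 to minute 118.
minute 144 to minute 155 \ B = minute 146 to minute 155.
minute 188 to minute 217 \ B = minute 192 to minute 217.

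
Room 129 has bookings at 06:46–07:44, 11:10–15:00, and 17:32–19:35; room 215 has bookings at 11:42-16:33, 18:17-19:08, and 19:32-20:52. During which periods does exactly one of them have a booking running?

A \ B = 06:46–07:44, 11:10–11:42, 17:32–18:17, 19:08–19:32.
B \ A = 15:00–16:33, 19:35–20:52.
Union of the two gives the symmetric difference.

06:46–07:44, 11:10–11:42, 15:00–16:33, 17:32–18:17, 19:08–19:32, 19:35–20:52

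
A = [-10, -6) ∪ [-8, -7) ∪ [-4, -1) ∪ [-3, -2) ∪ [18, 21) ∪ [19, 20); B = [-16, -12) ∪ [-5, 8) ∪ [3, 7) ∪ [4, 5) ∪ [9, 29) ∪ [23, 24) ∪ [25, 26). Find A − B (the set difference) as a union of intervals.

Merge the first list: [-10, -6), [-4, -1), [18, 21).
Merge the second list: [-16, -12), [-5, 8), [9, 29).
[-10, -6): no B overlap → unchanged.
[-4, -1): fully covered by B → removed.
[18, 21): fully covered by B → removed.

[-10, -6)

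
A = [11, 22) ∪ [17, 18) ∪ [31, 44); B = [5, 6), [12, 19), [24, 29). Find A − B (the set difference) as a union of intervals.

[11, 12) ∪ [19, 22) ∪ [31, 44)

A, merged: [11, 22), [31, 44).
[11, 22) with B removed leaves [11, 12), [19, 22).
[31, 44) is untouched.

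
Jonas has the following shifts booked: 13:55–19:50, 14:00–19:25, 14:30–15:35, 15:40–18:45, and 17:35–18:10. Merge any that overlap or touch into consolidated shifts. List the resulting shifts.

13:55–19:50

14:00–19:25 overlaps/touches 13:55–19:50 → extend to 13:55–19:50.
14:30–15:35 overlaps/touches 13:55–19:50 → extend to 13:55–19:50.
15:40–18:45 overlaps/touches 13:55–19:50 → extend to 13:55–19:50.
17:35–18:10 overlaps/touches 13:55–19:50 → extend to 13:55–19:50.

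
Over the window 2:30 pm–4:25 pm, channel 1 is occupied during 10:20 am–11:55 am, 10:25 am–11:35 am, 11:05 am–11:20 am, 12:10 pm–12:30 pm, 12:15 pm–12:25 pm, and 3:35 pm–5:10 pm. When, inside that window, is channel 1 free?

2:30 pm–3:35 pm

After merging, the occupied span is 10:20 am–11:55 am, 12:10 pm–12:30 pm, 3:35 pm–5:10 pm.
Gaps within 2:30 pm–4:25 pm: 2:30 pm–3:35 pm.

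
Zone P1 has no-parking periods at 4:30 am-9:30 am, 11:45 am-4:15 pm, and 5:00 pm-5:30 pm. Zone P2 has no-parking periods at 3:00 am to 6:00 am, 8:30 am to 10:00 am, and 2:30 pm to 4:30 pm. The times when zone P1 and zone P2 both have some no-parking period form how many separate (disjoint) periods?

A ∩ B = 4:30 am–6:00 am, 8:30 am–9:30 am, 2:30 pm–4:15 pm.
That is 3 disjoint pieces.

3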